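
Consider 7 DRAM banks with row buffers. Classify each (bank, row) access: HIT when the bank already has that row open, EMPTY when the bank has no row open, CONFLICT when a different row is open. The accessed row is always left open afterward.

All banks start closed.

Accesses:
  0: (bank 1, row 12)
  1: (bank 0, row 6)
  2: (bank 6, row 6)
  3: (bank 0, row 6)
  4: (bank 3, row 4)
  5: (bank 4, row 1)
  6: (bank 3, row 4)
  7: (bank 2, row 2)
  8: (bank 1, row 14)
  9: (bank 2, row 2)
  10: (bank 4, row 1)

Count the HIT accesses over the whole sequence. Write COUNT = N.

COUNT = 4

#0 (1,12) E
#1 (0,6) E
#2 (6,6) E
#3 (0,6) H  (was 6)
#4 (3,4) E
#5 (4,1) E
#6 (3,4) H  (was 4)
#7 (2,2) E
#8 (1,14) C  (was 12)
#9 (2,2) H  (was 2)
#10 (4,1) H  (was 1)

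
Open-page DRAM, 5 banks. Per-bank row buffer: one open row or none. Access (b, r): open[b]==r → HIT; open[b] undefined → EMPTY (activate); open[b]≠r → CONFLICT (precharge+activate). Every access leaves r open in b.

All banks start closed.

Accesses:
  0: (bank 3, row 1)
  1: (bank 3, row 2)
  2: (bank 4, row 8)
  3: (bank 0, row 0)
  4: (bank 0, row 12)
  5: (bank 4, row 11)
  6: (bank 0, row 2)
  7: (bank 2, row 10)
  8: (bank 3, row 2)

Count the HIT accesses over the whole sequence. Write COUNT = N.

step 0: bank3 None->1 [EMPTY]
step 1: bank3 1->2 [CONFLICT]
step 2: bank4 None->8 [EMPTY]
step 3: bank0 None->0 [EMPTY]
step 4: bank0 0->12 [CONFLICT]
step 5: bank4 8->11 [CONFLICT]
step 6: bank0 12->2 [CONFLICT]
step 7: bank2 None->10 [EMPTY]
step 8: bank3 2->2 [HIT]

COUNT = 1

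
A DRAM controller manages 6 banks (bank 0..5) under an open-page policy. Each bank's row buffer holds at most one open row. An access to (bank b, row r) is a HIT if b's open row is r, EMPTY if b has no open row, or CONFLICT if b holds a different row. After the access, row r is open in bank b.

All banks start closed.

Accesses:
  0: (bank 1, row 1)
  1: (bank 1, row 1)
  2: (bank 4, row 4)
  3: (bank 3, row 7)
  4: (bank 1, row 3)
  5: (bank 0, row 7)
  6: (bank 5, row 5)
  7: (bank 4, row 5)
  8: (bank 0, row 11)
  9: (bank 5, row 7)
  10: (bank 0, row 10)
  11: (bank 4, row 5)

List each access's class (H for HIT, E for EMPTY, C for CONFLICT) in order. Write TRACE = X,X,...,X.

TRACE = E,H,E,E,C,E,E,C,C,C,C,H

  [0] b1 r1: no row ⇒ E
  [1] b1 r1: had r1 ⇒ H
  [2] b4 r4: no row ⇒ E
  [3] b3 r7: no row ⇒ E
  [4] b1 r3: had r1 ⇒ C
  [5] b0 r7: no row ⇒ E
  [6] b5 r5: no row ⇒ E
  [7] b4 r5: had r4 ⇒ C
  [8] b0 r11: had r7 ⇒ C
  [9] b5 r7: had r5 ⇒ C
  [10] b0 r10: had r11 ⇒ C
  [11] b4 r5: had r5 ⇒ H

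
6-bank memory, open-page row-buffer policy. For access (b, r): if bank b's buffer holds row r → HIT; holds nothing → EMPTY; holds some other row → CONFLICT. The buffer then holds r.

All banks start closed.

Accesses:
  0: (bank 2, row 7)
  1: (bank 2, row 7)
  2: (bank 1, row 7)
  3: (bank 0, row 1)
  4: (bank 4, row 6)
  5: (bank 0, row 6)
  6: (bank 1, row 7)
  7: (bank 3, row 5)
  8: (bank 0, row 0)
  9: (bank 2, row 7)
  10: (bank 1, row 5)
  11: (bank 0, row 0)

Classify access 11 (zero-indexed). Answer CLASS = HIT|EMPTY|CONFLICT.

0: bank 2 row 7 — prev None → EMPTY
1: bank 2 row 7 — prev 7 → HIT
2: bank 1 row 7 — prev None → EMPTY
3: bank 0 row 1 — prev None → EMPTY
4: bank 4 row 6 — prev None → EMPTY
5: bank 0 row 6 — prev 1 → CONFLICT
6: bank 1 row 7 — prev 7 → HIT
7: bank 3 row 5 — prev None → EMPTY
8: bank 0 row 0 — prev 6 → CONFLICT
9: bank 2 row 7 — prev 7 → HIT
10: bank 1 row 5 — prev 7 → CONFLICT
11: bank 0 row 0 — prev 0 → HIT

CLASS = HIT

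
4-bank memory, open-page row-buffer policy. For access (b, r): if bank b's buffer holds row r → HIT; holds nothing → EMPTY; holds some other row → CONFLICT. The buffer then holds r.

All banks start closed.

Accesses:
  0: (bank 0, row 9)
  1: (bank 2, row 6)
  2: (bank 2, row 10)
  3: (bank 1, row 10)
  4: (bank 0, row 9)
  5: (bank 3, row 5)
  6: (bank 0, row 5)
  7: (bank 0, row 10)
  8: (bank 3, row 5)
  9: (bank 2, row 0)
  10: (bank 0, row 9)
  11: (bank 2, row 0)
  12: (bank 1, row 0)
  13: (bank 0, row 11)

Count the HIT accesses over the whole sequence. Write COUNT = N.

step 0: bank0 None->9 [EMPTY]
step 1: bank2 None->6 [EMPTY]
step 2: bank2 6->10 [CONFLICT]
step 3: bank1 None->10 [EMPTY]
step 4: bank0 9->9 [HIT]
step 5: bank3 None->5 [EMPTY]
step 6: bank0 9->5 [CONFLICT]
step 7: bank0 5->10 [CONFLICT]
step 8: bank3 5->5 [HIT]
step 9: bank2 10->0 [CONFLICT]
step 10: bank0 10->9 [CONFLICT]
step 11: bank2 0->0 [HIT]
step 12: bank1 10->0 [CONFLICT]
step 13: bank0 9->11 [CONFLICT]

COUNT = 3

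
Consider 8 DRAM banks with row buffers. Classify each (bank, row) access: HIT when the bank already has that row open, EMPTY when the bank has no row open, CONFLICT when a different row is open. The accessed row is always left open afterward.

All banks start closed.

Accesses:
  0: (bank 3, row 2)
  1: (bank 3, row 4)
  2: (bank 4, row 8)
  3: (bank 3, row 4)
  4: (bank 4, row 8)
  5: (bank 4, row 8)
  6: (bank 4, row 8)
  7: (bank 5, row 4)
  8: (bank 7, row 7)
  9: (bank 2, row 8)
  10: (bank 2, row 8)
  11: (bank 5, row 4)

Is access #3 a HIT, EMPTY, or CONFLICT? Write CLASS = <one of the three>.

step 0: bank3 None->2 [EMPTY]
step 1: bank3 2->4 [CONFLICT]
step 2: bank4 None->8 [EMPTY]
step 3: bank3 4->4 [HIT]
step 4: bank4 8->8 [HIT]
step 5: bank4 8->8 [HIT]
step 6: bank4 8->8 [HIT]
step 7: bank5 None->4 [EMPTY]
step 8: bank7 None->7 [EMPTY]
step 9: bank2 None->8 [EMPTY]
step 10: bank2 8->8 [HIT]
step 11: bank5 4->4 [HIT]

CLASS = HIT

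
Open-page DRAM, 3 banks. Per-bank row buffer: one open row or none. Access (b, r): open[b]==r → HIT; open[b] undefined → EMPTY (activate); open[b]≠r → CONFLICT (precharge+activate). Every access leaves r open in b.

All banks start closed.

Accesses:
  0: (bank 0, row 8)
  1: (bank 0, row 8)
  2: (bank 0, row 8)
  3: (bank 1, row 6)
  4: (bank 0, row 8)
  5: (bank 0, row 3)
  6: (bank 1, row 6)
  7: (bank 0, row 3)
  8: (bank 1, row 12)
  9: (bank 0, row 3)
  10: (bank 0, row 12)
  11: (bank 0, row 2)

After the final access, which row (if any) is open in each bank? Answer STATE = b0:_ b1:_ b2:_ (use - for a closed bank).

  [0] b0 r8: no row ⇒ E
  [1] b0 r8: had r8 ⇒ H
  [2] b0 r8: had r8 ⇒ H
  [3] b1 r6: no row ⇒ E
  [4] b0 r8: had r8 ⇒ H
  [5] b0 r3: had r8 ⇒ C
  [6] b1 r6: had r6 ⇒ H
  [7] b0 r3: had r3 ⇒ H
  [8] b1 r12: had r6 ⇒ C
  [9] b0 r3: had r3 ⇒ H
  [10] b0 r12: had r3 ⇒ C
  [11] b0 r2: had r12 ⇒ C

STATE = b0:2 b1:12 b2:-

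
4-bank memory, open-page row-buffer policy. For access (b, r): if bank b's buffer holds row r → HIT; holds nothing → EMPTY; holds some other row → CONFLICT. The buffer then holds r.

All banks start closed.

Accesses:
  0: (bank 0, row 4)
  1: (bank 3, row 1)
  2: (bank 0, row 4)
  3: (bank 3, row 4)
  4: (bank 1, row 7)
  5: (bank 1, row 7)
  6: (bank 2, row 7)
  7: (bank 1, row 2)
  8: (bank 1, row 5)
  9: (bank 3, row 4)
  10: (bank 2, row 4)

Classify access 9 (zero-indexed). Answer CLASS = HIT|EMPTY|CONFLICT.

#0 (0,4) E
#1 (3,1) E
#2 (0,4) H  (was 4)
#3 (3,4) C  (was 1)
#4 (1,7) E
#5 (1,7) H  (was 7)
#6 (2,7) E
#7 (1,2) C  (was 7)
#8 (1,5) C  (was 2)
#9 (3,4) H  (was 4)
#10 (2,4) C  (was 7)

CLASS = HIT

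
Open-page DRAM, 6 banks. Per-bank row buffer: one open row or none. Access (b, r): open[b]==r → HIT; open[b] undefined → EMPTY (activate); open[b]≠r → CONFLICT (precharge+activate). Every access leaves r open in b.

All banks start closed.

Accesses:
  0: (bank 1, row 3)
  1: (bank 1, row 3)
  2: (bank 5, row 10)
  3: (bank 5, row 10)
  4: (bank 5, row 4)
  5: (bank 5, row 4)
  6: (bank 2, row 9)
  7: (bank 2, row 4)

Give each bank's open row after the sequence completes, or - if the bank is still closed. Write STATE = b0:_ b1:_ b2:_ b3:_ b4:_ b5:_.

STATE = b0:- b1:3 b2:4 b3:- b4:- b5:4

  [0] b1 r3: no row ⇒ E
  [1] b1 r3: had r3 ⇒ H
  [2] b5 r10: no row ⇒ E
  [3] b5 r10: had r10 ⇒ H
  [4] b5 r4: had r10 ⇒ C
  [5] b5 r4: had r4 ⇒ H
  [6] b2 r9: no row ⇒ E
  [7] b2 r4: had r9 ⇒ C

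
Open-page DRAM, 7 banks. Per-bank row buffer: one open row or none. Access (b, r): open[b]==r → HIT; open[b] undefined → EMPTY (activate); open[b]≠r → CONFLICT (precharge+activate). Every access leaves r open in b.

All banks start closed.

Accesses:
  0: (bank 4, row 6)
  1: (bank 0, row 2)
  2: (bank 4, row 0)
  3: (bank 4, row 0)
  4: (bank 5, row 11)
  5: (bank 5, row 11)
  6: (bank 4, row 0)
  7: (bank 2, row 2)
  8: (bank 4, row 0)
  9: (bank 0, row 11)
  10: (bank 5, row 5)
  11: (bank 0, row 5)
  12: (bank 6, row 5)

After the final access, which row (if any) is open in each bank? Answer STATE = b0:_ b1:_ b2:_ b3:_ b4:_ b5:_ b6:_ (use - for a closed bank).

0: bank 4 row 6 — prev None → EMPTY
1: bank 0 row 2 — prev None → EMPTY
2: bank 4 row 0 — prev 6 → CONFLICT
3: bank 4 row 0 — prev 0 → HIT
4: bank 5 row 11 — prev None → EMPTY
5: bank 5 row 11 — prev 11 → HIT
6: bank 4 row 0 — prev 0 → HIT
7: bank 2 row 2 — prev None → EMPTY
8: bank 4 row 0 — prev 0 → HIT
9: bank 0 row 11 — prev 2 → CONFLICT
10: bank 5 row 5 — prev 11 → CONFLICT
11: bank 0 row 5 — prev 11 → CONFLICT
12: bank 6 row 5 — prev None → EMPTY

STATE = b0:5 b1:- b2:2 b3:- b4:0 b5:5 b6:5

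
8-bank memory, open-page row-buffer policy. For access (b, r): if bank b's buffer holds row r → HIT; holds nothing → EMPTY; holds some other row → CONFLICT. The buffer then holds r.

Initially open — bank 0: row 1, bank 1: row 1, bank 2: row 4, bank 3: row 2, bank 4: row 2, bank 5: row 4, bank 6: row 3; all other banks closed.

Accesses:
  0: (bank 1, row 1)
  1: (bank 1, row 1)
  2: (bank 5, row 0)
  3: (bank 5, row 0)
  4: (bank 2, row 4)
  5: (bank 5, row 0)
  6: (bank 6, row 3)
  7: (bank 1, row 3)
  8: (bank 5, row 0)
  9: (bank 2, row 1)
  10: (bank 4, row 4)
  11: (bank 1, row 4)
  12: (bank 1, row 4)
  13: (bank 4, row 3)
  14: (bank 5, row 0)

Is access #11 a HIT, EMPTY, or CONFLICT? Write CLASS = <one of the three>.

#0 (1,1) H  (was 1)
#1 (1,1) H  (was 1)
#2 (5,0) C  (was 4)
#3 (5,0) H  (was 0)
#4 (2,4) H  (was 4)
#5 (5,0) H  (was 0)
#6 (6,3) H  (was 3)
#7 (1,3) C  (was 1)
#8 (5,0) H  (was 0)
#9 (2,1) C  (was 4)
#10 (4,4) C  (was 2)
#11 (1,4) C  (was 3)
#12 (1,4) H  (was 4)
#13 (4,3) C  (was 4)
#14 (5,0) H  (was 0)

CLASS = CONFLICT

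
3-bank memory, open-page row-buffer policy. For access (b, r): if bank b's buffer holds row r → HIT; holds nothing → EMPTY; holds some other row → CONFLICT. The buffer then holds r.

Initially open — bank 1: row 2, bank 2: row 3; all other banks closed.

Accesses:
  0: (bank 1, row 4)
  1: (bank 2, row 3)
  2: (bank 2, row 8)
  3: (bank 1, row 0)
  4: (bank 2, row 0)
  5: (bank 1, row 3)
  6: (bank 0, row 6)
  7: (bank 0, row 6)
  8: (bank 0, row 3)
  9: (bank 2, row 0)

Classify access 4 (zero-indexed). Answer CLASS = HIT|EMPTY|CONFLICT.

0: bank 1 row 4 — prev 2 → CONFLICT
1: bank 2 row 3 — prev 3 → HIT
2: bank 2 row 8 — prev 3 → CONFLICT
3: bank 1 row 0 — prev 4 → CONFLICT
4: bank 2 row 0 — prev 8 → CONFLICT
5: bank 1 row 3 — prev 0 → CONFLICT
6: bank 0 row 6 — prev None → EMPTY
7: bank 0 row 6 — prev 6 → HIT
8: bank 0 row 3 — prev 6 → CONFLICT
9: bank 2 row 0 — prev 0 → HIT

CLASS = CONFLICT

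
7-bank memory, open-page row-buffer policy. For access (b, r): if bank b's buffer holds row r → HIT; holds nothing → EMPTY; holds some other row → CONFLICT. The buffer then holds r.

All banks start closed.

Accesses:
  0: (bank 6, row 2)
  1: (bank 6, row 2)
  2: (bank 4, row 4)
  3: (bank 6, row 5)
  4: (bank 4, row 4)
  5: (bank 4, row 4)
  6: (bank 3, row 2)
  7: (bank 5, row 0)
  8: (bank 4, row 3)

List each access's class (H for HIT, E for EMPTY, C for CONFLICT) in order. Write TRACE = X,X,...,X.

#0 (6,2) E
#1 (6,2) H  (was 2)
#2 (4,4) E
#3 (6,5) C  (was 2)
#4 (4,4) H  (was 4)
#5 (4,4) H  (was 4)
#6 (3,2) E
#7 (5,0) E
#8 (4,3) C  (was 4)

TRACE = E,H,E,C,H,H,E,E,C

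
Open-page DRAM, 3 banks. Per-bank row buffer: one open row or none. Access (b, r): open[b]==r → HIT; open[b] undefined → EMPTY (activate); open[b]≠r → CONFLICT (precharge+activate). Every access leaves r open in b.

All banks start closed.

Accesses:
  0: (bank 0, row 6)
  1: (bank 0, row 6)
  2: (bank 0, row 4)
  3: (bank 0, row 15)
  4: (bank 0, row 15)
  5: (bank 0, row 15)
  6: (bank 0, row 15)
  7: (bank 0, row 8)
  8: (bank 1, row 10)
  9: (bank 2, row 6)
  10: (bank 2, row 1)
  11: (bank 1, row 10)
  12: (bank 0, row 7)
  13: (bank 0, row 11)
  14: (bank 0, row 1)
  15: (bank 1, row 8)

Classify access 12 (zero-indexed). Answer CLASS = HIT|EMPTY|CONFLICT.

CLASS = CONFLICT

step 0: bank0 None->6 [EMPTY]
step 1: bank0 6->6 [HIT]
step 2: bank0 6->4 [CONFLICT]
step 3: bank0 4->15 [CONFLICT]
step 4: bank0 15->15 [HIT]
step 5: bank0 15->15 [HIT]
step 6: bank0 15->15 [HIT]
step 7: bank0 15->8 [CONFLICT]
step 8: bank1 None->10 [EMPTY]
step 9: bank2 None->6 [EMPTY]
step 10: bank2 6->1 [CONFLICT]
step 11: bank1 10->10 [HIT]
step 12: bank0 8->7 [CONFLICT]
step 13: bank0 7->11 [CONFLICT]
step 14: bank0 11->1 [CONFLICT]
step 15: bank1 10->8 [CONFLICT]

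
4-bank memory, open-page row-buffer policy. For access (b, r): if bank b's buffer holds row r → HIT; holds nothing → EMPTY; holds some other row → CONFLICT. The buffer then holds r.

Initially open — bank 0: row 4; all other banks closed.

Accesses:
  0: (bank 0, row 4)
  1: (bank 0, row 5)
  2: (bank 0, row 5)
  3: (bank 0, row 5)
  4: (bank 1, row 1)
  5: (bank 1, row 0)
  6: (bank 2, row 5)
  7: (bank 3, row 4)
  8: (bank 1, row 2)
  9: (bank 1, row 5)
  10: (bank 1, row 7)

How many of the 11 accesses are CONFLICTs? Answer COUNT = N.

COUNT = 5

#0 (0,4) H  (was 4)
#1 (0,5) C  (was 4)
#2 (0,5) H  (was 5)
#3 (0,5) H  (was 5)
#4 (1,1) E
#5 (1,0) C  (was 1)
#6 (2,5) E
#7 (3,4) E
#8 (1,2) C  (was 0)
#9 (1,5) C  (was 2)
#10 (1,7) C  (was 5)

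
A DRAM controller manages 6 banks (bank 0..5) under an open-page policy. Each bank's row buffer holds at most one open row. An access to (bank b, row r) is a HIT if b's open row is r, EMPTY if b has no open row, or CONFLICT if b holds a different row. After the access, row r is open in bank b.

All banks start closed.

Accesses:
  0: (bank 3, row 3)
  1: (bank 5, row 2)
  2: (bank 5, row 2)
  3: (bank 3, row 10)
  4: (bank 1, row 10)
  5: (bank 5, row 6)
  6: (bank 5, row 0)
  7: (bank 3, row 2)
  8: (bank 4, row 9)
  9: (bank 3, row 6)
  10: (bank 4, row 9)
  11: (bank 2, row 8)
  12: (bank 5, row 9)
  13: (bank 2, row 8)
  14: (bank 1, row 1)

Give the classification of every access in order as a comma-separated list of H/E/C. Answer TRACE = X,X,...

#0 (3,3) E
#1 (5,2) E
#2 (5,2) H  (was 2)
#3 (3,10) C  (was 3)
#4 (1,10) E
#5 (5,6) C  (was 2)
#6 (5,0) C  (was 6)
#7 (3,2) C  (was 10)
#8 (4,9) E
#9 (3,6) C  (was 2)
#10 (4,9) H  (was 9)
#11 (2,8) E
#12 (5,9) C  (was 0)
#13 (2,8) H  (was 8)
#14 (1,1) C  (was 10)

TRACE = E,E,H,C,E,C,C,C,E,C,H,E,C,H,C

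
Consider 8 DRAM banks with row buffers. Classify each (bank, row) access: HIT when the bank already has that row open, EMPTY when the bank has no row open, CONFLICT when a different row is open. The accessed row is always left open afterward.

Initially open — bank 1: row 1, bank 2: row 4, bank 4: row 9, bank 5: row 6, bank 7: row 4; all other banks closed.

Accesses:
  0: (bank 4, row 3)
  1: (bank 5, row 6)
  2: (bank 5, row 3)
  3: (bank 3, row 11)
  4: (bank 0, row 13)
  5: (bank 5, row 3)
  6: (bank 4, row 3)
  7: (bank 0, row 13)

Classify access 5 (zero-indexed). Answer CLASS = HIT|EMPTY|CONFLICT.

step 0: bank4 9->3 [CONFLICT]
step 1: bank5 6->6 [HIT]
step 2: bank5 6->3 [CONFLICT]
step 3: bank3 None->11 [EMPTY]
step 4: bank0 None->13 [EMPTY]
step 5: bank5 3->3 [HIT]
step 6: bank4 3->3 [HIT]
step 7: bank0 13->13 [HIT]

CLASS = HIT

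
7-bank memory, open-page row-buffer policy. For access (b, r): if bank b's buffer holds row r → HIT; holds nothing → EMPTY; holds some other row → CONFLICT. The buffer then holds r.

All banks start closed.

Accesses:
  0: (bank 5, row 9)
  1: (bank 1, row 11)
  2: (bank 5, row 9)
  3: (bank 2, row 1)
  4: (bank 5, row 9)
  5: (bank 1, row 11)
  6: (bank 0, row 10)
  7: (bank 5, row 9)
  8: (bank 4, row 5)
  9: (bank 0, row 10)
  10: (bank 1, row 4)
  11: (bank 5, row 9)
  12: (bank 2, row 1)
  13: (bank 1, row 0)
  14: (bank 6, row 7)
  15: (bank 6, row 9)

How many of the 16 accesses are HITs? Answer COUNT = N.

COUNT = 7

step 0: bank5 None->9 [EMPTY]
step 1: bank1 None->11 [EMPTY]
step 2: bank5 9->9 [HIT]
step 3: bank2 None->1 [EMPTY]
step 4: bank5 9->9 [HIT]
step 5: bank1 11->11 [HIT]
step 6: bank0 None->10 [EMPTY]
step 7: bank5 9->9 [HIT]
step 8: bank4 None->5 [EMPTY]
step 9: bank0 10->10 [HIT]
step 10: bank1 11->4 [CONFLICT]
step 11: bank5 9->9 [HIT]
step 12: bank2 1->1 [HIT]
step 13: bank1 4->0 [CONFLICT]
step 14: bank6 None->7 [EMPTY]
step 15: bank6 7->9 [CONFLICT]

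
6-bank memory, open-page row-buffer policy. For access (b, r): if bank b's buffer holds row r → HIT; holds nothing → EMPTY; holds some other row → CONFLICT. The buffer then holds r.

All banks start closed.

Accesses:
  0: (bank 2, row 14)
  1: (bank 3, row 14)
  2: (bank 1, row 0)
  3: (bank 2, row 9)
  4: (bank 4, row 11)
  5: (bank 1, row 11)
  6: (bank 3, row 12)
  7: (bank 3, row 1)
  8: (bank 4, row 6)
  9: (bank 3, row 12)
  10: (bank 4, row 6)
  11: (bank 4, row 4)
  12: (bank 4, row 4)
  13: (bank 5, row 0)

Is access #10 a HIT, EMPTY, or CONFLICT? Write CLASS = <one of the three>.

0: bank 2 row 14 — prev None → EMPTY
1: bank 3 row 14 — prev None → EMPTY
2: bank 1 row 0 — prev None → EMPTY
3: bank 2 row 9 — prev 14 → CONFLICT
4: bank 4 row 11 — prev None → EMPTY
5: bank 1 row 11 — prev 0 → CONFLICT
6: bank 3 row 12 — prev 14 → CONFLICT
7: bank 3 row 1 — prev 12 → CONFLICT
8: bank 4 row 6 — prev 11 → CONFLICT
9: bank 3 row 12 — prev 1 → CONFLICT
10: bank 4 row 6 — prev 6 → HIT
11: bank 4 row 4 — prev 6 → CONFLICT
12: bank 4 row 4 — prev 4 → HIT
13: bank 5 row 0 — prev None → EMPTY

CLASS = HIT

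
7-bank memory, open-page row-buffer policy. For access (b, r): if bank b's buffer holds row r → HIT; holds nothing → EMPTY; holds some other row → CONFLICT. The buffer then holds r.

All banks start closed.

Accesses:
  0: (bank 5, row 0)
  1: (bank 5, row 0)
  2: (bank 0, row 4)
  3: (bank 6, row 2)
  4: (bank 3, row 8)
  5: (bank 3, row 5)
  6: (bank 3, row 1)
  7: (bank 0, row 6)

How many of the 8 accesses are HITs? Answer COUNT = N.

#0 (5,0) E
#1 (5,0) H  (was 0)
#2 (0,4) E
#3 (6,2) E
#4 (3,8) E
#5 (3,5) C  (was 8)
#6 (3,1) C  (was 5)
#7 (0,6) C  (was 4)

COUNT = 1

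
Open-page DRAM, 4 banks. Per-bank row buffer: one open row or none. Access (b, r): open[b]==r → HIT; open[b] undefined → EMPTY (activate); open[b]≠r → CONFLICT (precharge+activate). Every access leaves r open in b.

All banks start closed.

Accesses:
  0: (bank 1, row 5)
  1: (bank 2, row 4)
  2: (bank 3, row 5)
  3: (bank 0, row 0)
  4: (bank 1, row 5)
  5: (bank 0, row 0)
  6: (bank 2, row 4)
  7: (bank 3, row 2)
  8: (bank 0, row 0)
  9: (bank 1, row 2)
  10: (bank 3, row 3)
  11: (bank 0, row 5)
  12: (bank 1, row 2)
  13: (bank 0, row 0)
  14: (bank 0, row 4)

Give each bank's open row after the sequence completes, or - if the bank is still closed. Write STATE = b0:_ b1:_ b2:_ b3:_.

0: bank 1 row 5 — prev None → EMPTY
1: bank 2 row 4 — prev None → EMPTY
2: bank 3 row 5 — prev None → EMPTY
3: bank 0 row 0 — prev None → EMPTY
4: bank 1 row 5 — prev 5 → HIT
5: bank 0 row 0 — prev 0 → HIT
6: bank 2 row 4 — prev 4 → HIT
7: bank 3 row 2 — prev 5 → CONFLICT
8: bank 0 row 0 — prev 0 → HIT
9: bank 1 row 2 — prev 5 → CONFLICT
10: bank 3 row 3 — prev 2 → CONFLICT
11: bank 0 row 5 — prev 0 → CONFLICT
12: bank 1 row 2 — prev 2 → HIT
13: bank 0 row 0 — prev 5 → CONFLICT
14: bank 0 row 4 — prev 0 → CONFLICT

STATE = b0:4 b1:2 b2:4 b3:3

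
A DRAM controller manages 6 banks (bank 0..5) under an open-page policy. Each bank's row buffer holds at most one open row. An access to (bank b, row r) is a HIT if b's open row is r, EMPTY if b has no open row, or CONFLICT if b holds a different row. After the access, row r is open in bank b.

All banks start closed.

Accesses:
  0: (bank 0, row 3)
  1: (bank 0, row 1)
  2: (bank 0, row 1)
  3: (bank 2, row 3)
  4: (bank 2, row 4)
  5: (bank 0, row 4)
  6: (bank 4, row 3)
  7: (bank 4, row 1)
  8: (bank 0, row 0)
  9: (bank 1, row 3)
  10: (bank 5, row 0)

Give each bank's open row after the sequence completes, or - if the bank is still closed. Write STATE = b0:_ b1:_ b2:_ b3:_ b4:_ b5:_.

0: bank 0 row 3 — prev None → EMPTY
1: bank 0 row 1 — prev 3 → CONFLICT
2: bank 0 row 1 — prev 1 → HIT
3: bank 2 row 3 — prev None → EMPTY
4: bank 2 row 4 — prev 3 → CONFLICT
5: bank 0 row 4 — prev 1 → CONFLICT
6: bank 4 row 3 — prev None → EMPTY
7: bank 4 row 1 — prev 3 → CONFLICT
8: bank 0 row 0 — prev 4 → CONFLICT
9: bank 1 row 3 — prev None → EMPTY
10: bank 5 row 0 — prev None → EMPTY

STATE = b0:0 b1:3 b2:4 b3:- b4:1 b5:0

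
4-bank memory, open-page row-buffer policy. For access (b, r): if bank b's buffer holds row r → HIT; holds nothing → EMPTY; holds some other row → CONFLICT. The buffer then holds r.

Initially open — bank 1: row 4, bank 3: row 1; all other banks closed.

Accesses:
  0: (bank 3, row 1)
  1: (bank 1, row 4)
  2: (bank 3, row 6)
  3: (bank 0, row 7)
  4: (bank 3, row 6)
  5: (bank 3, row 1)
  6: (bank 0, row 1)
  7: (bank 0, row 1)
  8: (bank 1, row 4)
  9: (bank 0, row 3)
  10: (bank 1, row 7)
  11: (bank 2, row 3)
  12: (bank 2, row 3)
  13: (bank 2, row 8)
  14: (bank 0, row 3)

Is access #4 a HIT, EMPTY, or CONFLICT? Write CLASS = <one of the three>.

CLASS = HIT

  [0] b3 r1: had r1 ⇒ H
  [1] b1 r4: had r4 ⇒ H
  [2] b3 r6: had r1 ⇒ C
  [3] b0 r7: no row ⇒ E
  [4] b3 r6: had r6 ⇒ H
  [5] b3 r1: had r6 ⇒ C
  [6] b0 r1: had r7 ⇒ C
  [7] b0 r1: had r1 ⇒ H
  [8] b1 r4: had r4 ⇒ H
  [9] b0 r3: had r1 ⇒ C
  [10] b1 r7: had r4 ⇒ C
  [11] b2 r3: no row ⇒ E
  [12] b2 r3: had r3 ⇒ H
  [13] b2 r8: had r3 ⇒ C
  [14] b0 r3: had r3 ⇒ H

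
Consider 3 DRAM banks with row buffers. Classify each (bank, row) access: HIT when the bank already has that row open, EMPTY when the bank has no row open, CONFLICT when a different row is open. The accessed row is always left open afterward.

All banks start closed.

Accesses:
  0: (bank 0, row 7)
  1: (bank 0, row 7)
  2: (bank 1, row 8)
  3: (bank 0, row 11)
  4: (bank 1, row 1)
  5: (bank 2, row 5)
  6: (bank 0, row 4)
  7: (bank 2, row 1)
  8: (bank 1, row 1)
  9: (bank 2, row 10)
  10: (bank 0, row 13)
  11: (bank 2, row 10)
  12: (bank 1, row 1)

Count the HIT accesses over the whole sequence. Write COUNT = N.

step 0: bank0 None->7 [EMPTY]
step 1: bank0 7->7 [HIT]
step 2: bank1 None->8 [EMPTY]
step 3: bank0 7->11 [CONFLICT]
step 4: bank1 8->1 [CONFLICT]
step 5: bank2 None->5 [EMPTY]
step 6: bank0 11->4 [CONFLICT]
step 7: bank2 5->1 [CONFLICT]
step 8: bank1 1->1 [HIT]
step 9: bank2 1->10 [CONFLICT]
step 10: bank0 4->13 [CONFLICT]
step 11: bank2 10->10 [HIT]
step 12: bank1 1->1 [HIT]

COUNT = 4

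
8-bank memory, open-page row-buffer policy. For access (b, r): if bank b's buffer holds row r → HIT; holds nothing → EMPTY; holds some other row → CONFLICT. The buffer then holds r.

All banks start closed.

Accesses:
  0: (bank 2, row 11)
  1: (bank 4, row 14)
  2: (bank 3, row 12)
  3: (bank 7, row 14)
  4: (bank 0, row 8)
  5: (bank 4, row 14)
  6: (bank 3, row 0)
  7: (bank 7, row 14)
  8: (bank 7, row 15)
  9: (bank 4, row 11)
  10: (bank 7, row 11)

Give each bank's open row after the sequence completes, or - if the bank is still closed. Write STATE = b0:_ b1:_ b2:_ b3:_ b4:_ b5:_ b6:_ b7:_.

#0 (2,11) E
#1 (4,14) E
#2 (3,12) E
#3 (7,14) E
#4 (0,8) E
#5 (4,14) H  (was 14)
#6 (3,0) C  (was 12)
#7 (7,14) H  (was 14)
#8 (7,15) C  (was 14)
#9 (4,11) C  (was 14)
#10 (7,11) C  (was 15)

STATE = b0:8 b1:- b2:11 b3:0 b4:11 b5:- b6:- b7:11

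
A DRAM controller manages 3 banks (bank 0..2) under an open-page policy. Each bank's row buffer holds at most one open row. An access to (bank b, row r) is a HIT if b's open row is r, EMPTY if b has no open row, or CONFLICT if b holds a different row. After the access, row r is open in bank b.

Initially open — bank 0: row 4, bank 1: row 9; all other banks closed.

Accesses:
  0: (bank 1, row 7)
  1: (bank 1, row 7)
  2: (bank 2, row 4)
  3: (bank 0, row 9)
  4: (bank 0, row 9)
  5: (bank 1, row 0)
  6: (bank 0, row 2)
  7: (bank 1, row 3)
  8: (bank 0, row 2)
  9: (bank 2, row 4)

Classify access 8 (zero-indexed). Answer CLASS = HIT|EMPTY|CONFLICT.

0: bank 1 row 7 — prev 9 → CONFLICT
1: bank 1 row 7 — prev 7 → HIT
2: bank 2 row 4 — prev None → EMPTY
3: bank 0 row 9 — prev 4 → CONFLICT
4: bank 0 row 9 — prev 9 → HIT
5: bank 1 row 0 — prev 7 → CONFLICT
6: bank 0 row 2 — prev 9 → CONFLICT
7: bank 1 row 3 — prev 0 → CONFLICT
8: bank 0 row 2 — prev 2 → HIT
9: bank 2 row 4 — prev 4 → HIT

CLASS = HIT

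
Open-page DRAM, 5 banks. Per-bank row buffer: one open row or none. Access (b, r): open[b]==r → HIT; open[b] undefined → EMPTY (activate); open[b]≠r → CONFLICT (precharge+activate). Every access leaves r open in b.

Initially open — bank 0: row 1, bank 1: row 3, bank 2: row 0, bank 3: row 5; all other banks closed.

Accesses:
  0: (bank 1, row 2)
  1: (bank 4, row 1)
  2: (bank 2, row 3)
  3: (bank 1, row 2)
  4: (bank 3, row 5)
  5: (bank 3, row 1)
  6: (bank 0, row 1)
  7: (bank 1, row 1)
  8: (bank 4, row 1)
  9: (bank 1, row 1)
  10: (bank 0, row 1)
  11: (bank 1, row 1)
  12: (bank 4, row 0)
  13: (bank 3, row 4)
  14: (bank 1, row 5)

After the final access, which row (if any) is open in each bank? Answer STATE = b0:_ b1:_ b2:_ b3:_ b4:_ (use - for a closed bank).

#0 (1,2) C  (was 3)
#1 (4,1) E
#2 (2,3) C  (was 0)
#3 (1,2) H  (was 2)
#4 (3,5) H  (was 5)
#5 (3,1) C  (was 5)
#6 (0,1) H  (was 1)
#7 (1,1) C  (was 2)
#8 (4,1) H  (was 1)
#9 (1,1) H  (was 1)
#10 (0,1) H  (was 1)
#11 (1,1) H  (was 1)
#12 (4,0) C  (was 1)
#13 (3,4) C  (was 1)
#14 (1,5) C  (was 1)

STATE = b0:1 b1:5 b2:3 b3:4 b4:0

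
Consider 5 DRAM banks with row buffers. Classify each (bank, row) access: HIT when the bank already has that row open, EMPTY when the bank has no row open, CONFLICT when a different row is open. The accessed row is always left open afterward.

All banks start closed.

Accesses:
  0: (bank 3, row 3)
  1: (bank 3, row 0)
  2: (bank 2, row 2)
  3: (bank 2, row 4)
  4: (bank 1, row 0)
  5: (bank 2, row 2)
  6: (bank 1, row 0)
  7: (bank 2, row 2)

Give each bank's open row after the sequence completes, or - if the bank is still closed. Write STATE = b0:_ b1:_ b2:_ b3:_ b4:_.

STATE = b0:- b1:0 b2:2 b3:0 b4:-

#0 (3,3) E
#1 (3,0) C  (was 3)
#2 (2,2) E
#3 (2,4) C  (was 2)
#4 (1,0) E
#5 (2,2) C  (was 4)
#6 (1,0) H  (was 0)
#7 (2,2) H  (was 2)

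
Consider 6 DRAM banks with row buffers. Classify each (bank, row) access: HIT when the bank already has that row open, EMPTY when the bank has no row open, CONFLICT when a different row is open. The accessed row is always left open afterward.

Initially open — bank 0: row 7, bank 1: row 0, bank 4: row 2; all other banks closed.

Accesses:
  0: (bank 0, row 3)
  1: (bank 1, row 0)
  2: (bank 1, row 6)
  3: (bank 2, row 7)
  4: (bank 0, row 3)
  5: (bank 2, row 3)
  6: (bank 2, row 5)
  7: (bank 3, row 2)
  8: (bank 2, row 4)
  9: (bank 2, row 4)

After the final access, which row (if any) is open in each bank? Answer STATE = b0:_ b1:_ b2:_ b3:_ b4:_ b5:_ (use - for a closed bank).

STATE = b0:3 b1:6 b2:4 b3:2 b4:2 b5:-

0: bank 0 row 3 — prev 7 → CONFLICT
1: bank 1 row 0 — prev 0 → HIT
2: bank 1 row 6 — prev 0 → CONFLICT
3: bank 2 row 7 — prev None → EMPTY
4: bank 0 row 3 — prev 3 → HIT
5: bank 2 row 3 — prev 7 → CONFLICT
6: bank 2 row 5 — prev 3 → CONFLICT
7: bank 3 row 2 — prev None → EMPTY
8: bank 2 row 4 — prev 5 → CONFLICT
9: bank 2 row 4 — prev 4 → HIT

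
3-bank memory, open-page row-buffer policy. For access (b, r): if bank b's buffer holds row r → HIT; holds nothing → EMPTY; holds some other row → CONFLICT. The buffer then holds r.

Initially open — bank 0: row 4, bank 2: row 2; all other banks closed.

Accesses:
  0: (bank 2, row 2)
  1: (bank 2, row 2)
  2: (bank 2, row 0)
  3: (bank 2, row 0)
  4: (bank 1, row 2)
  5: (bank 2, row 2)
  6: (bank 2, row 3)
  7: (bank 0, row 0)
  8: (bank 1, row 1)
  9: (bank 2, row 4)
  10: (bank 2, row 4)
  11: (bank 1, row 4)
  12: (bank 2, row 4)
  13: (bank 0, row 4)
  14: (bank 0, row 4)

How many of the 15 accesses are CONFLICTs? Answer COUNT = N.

step 0: bank2 2->2 [HIT]
step 1: bank2 2->2 [HIT]
step 2: bank2 2->0 [CONFLICT]
step 3: bank2 0->0 [HIT]
step 4: bank1 None->2 [EMPTY]
step 5: bank2 0->2 [CONFLICT]
step 6: bank2 2->3 [CONFLICT]
step 7: bank0 4->0 [CONFLICT]
step 8: bank1 2->1 [CONFLICT]
step 9: bank2 3->4 [CONFLICT]
step 10: bank2 4->4 [HIT]
step 11: bank1 1->4 [CONFLICT]
step 12: bank2 4->4 [HIT]
step 13: bank0 0->4 [CONFLICT]
step 14: bank0 4->4 [HIT]

COUNT = 8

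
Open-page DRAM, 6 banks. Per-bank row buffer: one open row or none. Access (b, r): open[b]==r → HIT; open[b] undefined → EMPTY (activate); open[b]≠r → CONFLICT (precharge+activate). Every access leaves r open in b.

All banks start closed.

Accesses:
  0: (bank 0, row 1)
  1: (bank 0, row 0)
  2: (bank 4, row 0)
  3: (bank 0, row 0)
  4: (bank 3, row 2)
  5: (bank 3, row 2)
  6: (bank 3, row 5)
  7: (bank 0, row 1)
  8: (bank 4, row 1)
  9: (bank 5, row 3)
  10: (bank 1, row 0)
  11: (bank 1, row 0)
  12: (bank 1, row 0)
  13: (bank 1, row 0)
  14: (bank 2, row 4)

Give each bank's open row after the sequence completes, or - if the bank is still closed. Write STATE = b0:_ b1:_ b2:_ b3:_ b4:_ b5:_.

0: bank 0 row 1 — prev None → EMPTY
1: bank 0 row 0 — prev 1 → CONFLICT
2: bank 4 row 0 — prev None → EMPTY
3: bank 0 row 0 — prev 0 → HIT
4: bank 3 row 2 — prev None → EMPTY
5: bank 3 row 2 — prev 2 → HIT
6: bank 3 row 5 — prev 2 → CONFLICT
7: bank 0 row 1 — prev 0 → CONFLICT
8: bank 4 row 1 — prev 0 → CONFLICT
9: bank 5 row 3 — prev None → EMPTY
10: bank 1 row 0 — prev None → EMPTY
11: bank 1 row 0 — prev 0 → HIT
12: bank 1 row 0 — prev 0 → HIT
13: bank 1 row 0 — prev 0 → HIT
14: bank 2 row 4 — prev None → EMPTY

STATE = b0:1 b1:0 b2:4 b3:5 b4:1 b5:3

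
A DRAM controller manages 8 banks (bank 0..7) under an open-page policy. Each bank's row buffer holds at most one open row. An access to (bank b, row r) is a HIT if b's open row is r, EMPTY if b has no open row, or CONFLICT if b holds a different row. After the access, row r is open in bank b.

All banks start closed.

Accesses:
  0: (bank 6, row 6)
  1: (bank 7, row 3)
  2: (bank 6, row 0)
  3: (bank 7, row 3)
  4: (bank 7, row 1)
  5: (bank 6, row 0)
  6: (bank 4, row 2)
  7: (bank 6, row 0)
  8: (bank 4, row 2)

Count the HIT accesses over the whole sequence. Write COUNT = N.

COUNT = 4

step 0: bank6 None->6 [EMPTY]
step 1: bank7 None->3 [EMPTY]
step 2: bank6 6->0 [CONFLICT]
step 3: bank7 3->3 [HIT]
step 4: bank7 3->1 [CONFLICT]
step 5: bank6 0->0 [HIT]
step 6: bank4 None->2 [EMPTY]
step 7: bank6 0->0 [HIT]
step 8: bank4 2->2 [HIT]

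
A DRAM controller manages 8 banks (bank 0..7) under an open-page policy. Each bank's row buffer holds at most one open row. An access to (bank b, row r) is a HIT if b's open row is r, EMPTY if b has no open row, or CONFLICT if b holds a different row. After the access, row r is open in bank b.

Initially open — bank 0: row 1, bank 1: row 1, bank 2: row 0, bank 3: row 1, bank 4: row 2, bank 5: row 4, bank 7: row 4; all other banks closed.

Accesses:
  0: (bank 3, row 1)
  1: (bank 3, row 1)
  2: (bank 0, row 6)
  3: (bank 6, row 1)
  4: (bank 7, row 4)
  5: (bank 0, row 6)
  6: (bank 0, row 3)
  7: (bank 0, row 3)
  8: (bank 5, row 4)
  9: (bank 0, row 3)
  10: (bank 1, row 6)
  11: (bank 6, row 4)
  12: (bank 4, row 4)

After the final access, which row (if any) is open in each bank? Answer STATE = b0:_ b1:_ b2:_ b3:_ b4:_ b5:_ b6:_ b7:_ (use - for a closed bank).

  [0] b3 r1: had r1 ⇒ H
  [1] b3 r1: had r1 ⇒ H
  [2] b0 r6: had r1 ⇒ C
  [3] b6 r1: no row ⇒ E
  [4] b7 r4: had r4 ⇒ H
  [5] b0 r6: had r6 ⇒ H
  [6] b0 r3: had r6 ⇒ C
  [7] b0 r3: had r3 ⇒ H
  [8] b5 r4: had r4 ⇒ H
  [9] b0 r3: had r3 ⇒ H
  [10] b1 r6: had r1 ⇒ C
  [11] b6 r4: had r1 ⇒ C
  [12] b4 r4: had r2 ⇒ C

STATE = b0:3 b1:6 b2:0 b3:1 b4:4 b5:4 b6:4 b7:4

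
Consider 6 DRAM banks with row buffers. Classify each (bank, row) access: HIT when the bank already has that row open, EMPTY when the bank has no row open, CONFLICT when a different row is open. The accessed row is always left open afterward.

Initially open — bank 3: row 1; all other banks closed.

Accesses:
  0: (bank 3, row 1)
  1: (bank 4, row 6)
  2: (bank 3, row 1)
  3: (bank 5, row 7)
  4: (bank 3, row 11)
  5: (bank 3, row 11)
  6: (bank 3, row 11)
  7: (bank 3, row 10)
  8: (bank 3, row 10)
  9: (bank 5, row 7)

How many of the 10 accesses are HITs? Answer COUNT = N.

step 0: bank3 1->1 [HIT]
step 1: bank4 None->6 [EMPTY]
step 2: bank3 1->1 [HIT]
step 3: bank5 None->7 [EMPTY]
step 4: bank3 1->11 [CONFLICT]
step 5: bank3 11->11 [HIT]
step 6: bank3 11->11 [HIT]
step 7: bank3 11->10 [CONFLICT]
step 8: bank3 10->10 [HIT]
step 9: bank5 7->7 [HIT]

COUNT = 6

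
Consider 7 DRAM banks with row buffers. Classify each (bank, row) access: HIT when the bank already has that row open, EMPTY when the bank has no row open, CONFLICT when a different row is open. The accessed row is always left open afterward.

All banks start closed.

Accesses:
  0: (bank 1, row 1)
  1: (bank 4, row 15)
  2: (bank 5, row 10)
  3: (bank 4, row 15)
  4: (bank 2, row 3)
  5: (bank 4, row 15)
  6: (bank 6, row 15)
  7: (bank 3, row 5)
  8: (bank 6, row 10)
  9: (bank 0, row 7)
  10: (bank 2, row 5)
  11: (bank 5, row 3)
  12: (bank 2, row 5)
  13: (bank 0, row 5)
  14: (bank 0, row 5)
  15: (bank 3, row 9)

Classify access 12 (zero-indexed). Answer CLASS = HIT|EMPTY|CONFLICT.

0: bank 1 row 1 — prev None → EMPTY
1: bank 4 row 15 — prev None → EMPTY
2: bank 5 row 10 — prev None → EMPTY
3: bank 4 row 15 — prev 15 → HIT
4: bank 2 row 3 — prev None → EMPTY
5: bank 4 row 15 — prev 15 → HIT
6: bank 6 row 15 — prev None → EMPTY
7: bank 3 row 5 — prev None → EMPTY
8: bank 6 row 10 — prev 15 → CONFLICT
9: bank 0 row 7 — prev None → EMPTY
10: bank 2 row 5 — prev 3 → CONFLICT
11: bank 5 row 3 — prev 10 → CONFLICT
12: bank 2 row 5 — prev 5 → HIT
13: bank 0 row 5 — prev 7 → CONFLICT
14: bank 0 row 5 — prev 5 → HIT
15: bank 3 row 9 — prev 5 → CONFLICT

CLASS = HIT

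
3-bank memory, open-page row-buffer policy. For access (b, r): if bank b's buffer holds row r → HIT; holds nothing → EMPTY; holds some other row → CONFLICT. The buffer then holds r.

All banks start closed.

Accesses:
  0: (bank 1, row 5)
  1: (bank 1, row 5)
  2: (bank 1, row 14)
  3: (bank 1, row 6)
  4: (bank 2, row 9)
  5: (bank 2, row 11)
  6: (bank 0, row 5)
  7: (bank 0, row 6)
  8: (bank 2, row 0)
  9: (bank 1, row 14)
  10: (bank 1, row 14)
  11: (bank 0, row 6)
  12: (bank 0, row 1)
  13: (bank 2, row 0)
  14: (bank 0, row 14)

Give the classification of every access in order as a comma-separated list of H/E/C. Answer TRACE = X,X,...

TRACE = E,H,C,C,E,C,E,C,C,C,H,H,C,H,C

step 0: bank1 None->5 [EMPTY]
step 1: bank1 5->5 [HIT]
step 2: bank1 5->14 [CONFLICT]
step 3: bank1 14->6 [CONFLICT]
step 4: bank2 None->9 [EMPTY]
step 5: bank2 9->11 [CONFLICT]
step 6: bank0 None->5 [EMPTY]
step 7: bank0 5->6 [CONFLICT]
step 8: bank2 11->0 [CONFLICT]
step 9: bank1 6->14 [CONFLICT]
step 10: bank1 14->14 [HIT]
step 11: bank0 6->6 [HIT]
step 12: bank0 6->1 [CONFLICT]
step 13: bank2 0->0 [HIT]
step 14: bank0 1->14 [CONFLICT]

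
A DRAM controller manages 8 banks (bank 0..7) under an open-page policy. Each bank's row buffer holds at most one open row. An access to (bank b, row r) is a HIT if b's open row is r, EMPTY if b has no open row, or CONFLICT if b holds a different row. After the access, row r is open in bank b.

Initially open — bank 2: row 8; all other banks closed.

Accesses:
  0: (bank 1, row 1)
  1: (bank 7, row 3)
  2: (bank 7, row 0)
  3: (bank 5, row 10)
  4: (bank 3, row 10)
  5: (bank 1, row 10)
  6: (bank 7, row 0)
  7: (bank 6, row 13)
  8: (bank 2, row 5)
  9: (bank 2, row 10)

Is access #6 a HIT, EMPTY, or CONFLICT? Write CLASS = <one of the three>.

CLASS = HIT

#0 (1,1) E
#1 (7,3) E
#2 (7,0) C  (was 3)
#3 (5,10) E
#4 (3,10) E
#5 (1,10) C  (was 1)
#6 (7,0) H  (was 0)
#7 (6,13) E
#8 (2,5) C  (was 8)
#9 (2,10) C  (was 5)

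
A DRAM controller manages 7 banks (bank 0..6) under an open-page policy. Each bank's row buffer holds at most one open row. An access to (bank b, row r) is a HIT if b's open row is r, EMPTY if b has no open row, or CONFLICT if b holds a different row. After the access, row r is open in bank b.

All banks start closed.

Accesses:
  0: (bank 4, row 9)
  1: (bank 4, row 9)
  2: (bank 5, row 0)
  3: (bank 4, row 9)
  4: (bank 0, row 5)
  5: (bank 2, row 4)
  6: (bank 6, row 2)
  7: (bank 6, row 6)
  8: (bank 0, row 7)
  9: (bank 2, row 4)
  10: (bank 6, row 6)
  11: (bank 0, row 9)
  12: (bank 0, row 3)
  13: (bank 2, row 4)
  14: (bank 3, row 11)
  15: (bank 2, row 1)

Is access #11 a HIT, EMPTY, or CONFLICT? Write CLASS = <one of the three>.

  [0] b4 r9: no row ⇒ E
  [1] b4 r9: had r9 ⇒ H
  [2] b5 r0: no row ⇒ E
  [3] b4 r9: had r9 ⇒ H
  [4] b0 r5: no row ⇒ E
  [5] b2 r4: no row ⇒ E
  [6] b6 r2: no row ⇒ E
  [7] b6 r6: had r2 ⇒ C
  [8] b0 r7: had r5 ⇒ C
  [9] b2 r4: had r4 ⇒ H
  [10] b6 r6: had r6 ⇒ H
  [11] b0 r9: had r7 ⇒ C
  [12] b0 r3: had r9 ⇒ C
  [13] b2 r4: had r4 ⇒ H
  [14] b3 r11: no row ⇒ E
  [15] b2 r1: had r4 ⇒ C

CLASS = CONFLICT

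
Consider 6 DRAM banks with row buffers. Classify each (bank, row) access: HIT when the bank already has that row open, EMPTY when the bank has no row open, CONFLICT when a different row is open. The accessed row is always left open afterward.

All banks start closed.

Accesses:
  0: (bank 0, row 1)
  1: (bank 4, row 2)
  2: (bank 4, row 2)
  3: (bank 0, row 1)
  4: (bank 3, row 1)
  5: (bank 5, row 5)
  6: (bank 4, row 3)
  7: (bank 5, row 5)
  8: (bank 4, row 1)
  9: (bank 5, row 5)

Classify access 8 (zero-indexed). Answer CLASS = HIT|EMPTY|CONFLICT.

0: bank 0 row 1 — prev None → EMPTY
1: bank 4 row 2 — prev None → EMPTY
2: bank 4 row 2 — prev 2 → HIT
3: bank 0 row 1 — prev 1 → HIT
4: bank 3 row 1 — prev None → EMPTY
5: bank 5 row 5 — prev None → EMPTY
6: bank 4 row 3 — prev 2 → CONFLICT
7: bank 5 row 5 — prev 5 → HIT
8: bank 4 row 1 — prev 3 → CONFLICT
9: bank 5 row 5 — prev 5 → HIT

CLASS = CONFLICT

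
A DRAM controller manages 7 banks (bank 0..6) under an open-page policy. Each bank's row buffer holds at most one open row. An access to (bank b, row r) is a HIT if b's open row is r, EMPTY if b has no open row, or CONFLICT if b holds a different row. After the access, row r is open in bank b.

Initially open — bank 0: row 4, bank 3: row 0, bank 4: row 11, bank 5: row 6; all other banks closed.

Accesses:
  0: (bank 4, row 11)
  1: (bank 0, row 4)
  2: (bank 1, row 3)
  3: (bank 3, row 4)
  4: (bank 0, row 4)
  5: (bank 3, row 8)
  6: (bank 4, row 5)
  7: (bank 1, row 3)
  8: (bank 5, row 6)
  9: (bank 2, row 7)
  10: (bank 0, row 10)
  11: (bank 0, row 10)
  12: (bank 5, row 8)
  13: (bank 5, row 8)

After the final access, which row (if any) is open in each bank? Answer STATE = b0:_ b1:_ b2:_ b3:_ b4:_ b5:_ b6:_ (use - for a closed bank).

STATE = b0:10 b1:3 b2:7 b3:8 b4:5 b5:8 b6:-

0: bank 4 row 11 — prev 11 → HIT
1: bank 0 row 4 — prev 4 → HIT
2: bank 1 row 3 — prev None → EMPTY
3: bank 3 row 4 — prev 0 → CONFLICT
4: bank 0 row 4 — prev 4 → HIT
5: bank 3 row 8 — prev 4 → CONFLICT
6: bank 4 row 5 — prev 11 → CONFLICT
7: bank 1 row 3 — prev 3 → HIT
8: bank 5 row 6 — prev 6 → HIT
9: bank 2 row 7 — prev None → EMPTY
10: bank 0 row 10 — prev 4 → CONFLICT
11: bank 0 row 10 — prev 10 → HIT
12: bank 5 row 8 — prev 6 → CONFLICT
13: bank 5 row 8 — prev 8 → HIT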